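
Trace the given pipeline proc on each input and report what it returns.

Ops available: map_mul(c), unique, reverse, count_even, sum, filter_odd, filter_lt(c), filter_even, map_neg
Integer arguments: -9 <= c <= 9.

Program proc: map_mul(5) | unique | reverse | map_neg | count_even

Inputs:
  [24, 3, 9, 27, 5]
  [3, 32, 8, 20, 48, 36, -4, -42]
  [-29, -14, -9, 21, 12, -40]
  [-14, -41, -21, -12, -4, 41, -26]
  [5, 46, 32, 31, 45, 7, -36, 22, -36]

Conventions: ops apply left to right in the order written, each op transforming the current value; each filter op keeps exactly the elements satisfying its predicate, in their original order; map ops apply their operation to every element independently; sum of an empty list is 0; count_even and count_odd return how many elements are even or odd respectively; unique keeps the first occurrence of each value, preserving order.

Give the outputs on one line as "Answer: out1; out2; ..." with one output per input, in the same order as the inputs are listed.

1; 7; 3; 4; 4

Execution, op by op:
  [24, 3, 9, 27, 5] -> [120, 15, 45, 135, 25] -> [120, 15, 45, 135, 25] -> [25, 135, 45, 15, 120] -> [-25, -135, -45, -15, -120] -> 1
  [3, 32, 8, 20, 48, 36, -4, -42] -> [15, 160, 40, 100, 240, 180, -20, -210] -> [15, 160, 40, 100, 240, 180, -20, -210] -> [-210, -20, 180, 240, 100, 40, 160, 15] -> [210, 20, -180, -240, -100, -40, -160, -15] -> 7
  [-29, -14, -9, 21, 12, -40] -> [-145, -70, -45, 105, 60, -200] -> [-145, -70, -45, 105, 60, -200] -> [-200, 60, 105, -45, -70, -145] -> [200, -60, -105, 45, 70, 145] -> 3
  [-14, -41, -21, -12, -4, 41, -26] -> [-70, -205, -105, -60, -20, 205, -130] -> [-70, -205, -105, -60, -20, 205, -130] -> [-130, 205, -20, -60, -105, -205, -70] -> [130, -205, 20, 60, 105, 205, 70] -> 4
  [5, 46, 32, 31, 45, 7, -36, 22, -36] -> [25, 230, 160, 155, 225, 35, -180, 110, -180] -> [25, 230, 160, 155, 225, 35, -180, 110] -> [110, -180, 35, 225, 155, 160, 230, 25] -> [-110, 180, -35, -225, -155, -160, -230, -25] -> 4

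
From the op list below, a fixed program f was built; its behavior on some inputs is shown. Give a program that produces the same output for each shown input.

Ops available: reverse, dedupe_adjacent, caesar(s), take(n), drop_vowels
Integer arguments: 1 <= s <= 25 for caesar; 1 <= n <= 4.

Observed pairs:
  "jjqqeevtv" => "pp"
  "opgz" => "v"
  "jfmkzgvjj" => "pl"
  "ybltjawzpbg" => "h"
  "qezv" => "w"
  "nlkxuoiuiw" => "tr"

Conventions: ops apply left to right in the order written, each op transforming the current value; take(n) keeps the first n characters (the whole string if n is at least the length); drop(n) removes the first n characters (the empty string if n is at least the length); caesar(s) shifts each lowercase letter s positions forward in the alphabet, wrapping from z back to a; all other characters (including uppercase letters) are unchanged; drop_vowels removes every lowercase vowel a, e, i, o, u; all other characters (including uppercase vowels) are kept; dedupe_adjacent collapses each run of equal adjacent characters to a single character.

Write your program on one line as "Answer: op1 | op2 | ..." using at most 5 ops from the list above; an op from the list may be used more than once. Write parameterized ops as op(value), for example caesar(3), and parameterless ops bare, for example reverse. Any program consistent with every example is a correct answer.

caesar(16) | take(2) | drop_vowels | caesar(16)

Check, running the answer program on each example:
  "jjqqeevtv" -> "zzgguuljl" -> "zz" -> "zz" -> "pp"
  "opgz" -> "efwp" -> "ef" -> "f" -> "v"
  "jfmkzgvjj" -> "zvcapwlzz" -> "zv" -> "zv" -> "pl"
  "ybltjawzpbg" -> "orbjzqmpfrw" -> "or" -> "r" -> "h"
  "qezv" -> "gupl" -> "gu" -> "g" -> "w"
  "nlkxuoiuiw" -> "dbankeykym" -> "db" -> "db" -> "tr"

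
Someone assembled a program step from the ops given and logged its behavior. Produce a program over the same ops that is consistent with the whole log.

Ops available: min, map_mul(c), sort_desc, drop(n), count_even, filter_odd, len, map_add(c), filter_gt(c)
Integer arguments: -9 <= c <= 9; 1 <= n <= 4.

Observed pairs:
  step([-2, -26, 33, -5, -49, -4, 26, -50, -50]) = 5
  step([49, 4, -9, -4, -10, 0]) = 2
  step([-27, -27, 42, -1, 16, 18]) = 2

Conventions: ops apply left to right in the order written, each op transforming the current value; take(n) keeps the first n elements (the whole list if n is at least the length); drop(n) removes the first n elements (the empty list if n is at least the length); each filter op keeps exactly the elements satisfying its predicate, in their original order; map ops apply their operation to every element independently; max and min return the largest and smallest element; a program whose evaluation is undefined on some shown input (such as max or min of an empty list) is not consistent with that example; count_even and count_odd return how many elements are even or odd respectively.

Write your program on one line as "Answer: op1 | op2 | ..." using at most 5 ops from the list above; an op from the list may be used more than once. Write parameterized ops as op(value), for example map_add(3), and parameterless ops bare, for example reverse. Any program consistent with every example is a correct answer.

sort_desc | map_mul(8) | drop(4) | map_mul(3) | len

Check, running the answer program on each example:
  [-2, -26, 33, -5, -49, -4, 26, -50, -50] -> [33, 26, -2, -4, -5, -26, -49, -50, -50] -> [264, 208, -16, -32, -40, -208, -392, -400, -400] -> [-40, -208, -392, -400, -400] -> [-120, -624, -1176, -1200, -1200] -> 5
  [49, 4, -9, -4, -10, 0] -> [49, 4, 0, -4, -9, -10] -> [392, 32, 0, -32, -72, -80] -> [-72, -80] -> [-216, -240] -> 2
  [-27, -27, 42, -1, 16, 18] -> [42, 18, 16, -1, -27, -27] -> [336, 144, 128, -8, -216, -216] -> [-216, -216] -> [-648, -648] -> 2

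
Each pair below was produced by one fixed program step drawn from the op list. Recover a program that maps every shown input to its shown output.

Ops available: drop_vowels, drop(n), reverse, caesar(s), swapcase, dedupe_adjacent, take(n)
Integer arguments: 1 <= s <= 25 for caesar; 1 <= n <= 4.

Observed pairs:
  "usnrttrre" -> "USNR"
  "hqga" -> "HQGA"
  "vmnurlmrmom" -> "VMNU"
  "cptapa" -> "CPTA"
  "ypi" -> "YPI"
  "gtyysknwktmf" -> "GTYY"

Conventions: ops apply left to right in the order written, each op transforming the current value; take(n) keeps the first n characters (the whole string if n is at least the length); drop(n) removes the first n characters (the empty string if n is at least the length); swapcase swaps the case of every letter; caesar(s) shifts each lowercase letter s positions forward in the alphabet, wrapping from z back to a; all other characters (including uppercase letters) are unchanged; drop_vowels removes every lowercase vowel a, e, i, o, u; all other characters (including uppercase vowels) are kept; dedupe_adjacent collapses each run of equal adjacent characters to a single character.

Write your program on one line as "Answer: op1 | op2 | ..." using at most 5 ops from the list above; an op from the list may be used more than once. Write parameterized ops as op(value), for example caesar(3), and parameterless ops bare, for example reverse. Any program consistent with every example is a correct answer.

take(4) | reverse | swapcase | reverse

Check, running the answer program on each example:
  "usnrttrre" -> "usnr" -> "rnsu" -> "RNSU" -> "USNR"
  "hqga" -> "hqga" -> "agqh" -> "AGQH" -> "HQGA"
  "vmnurlmrmom" -> "vmnu" -> "unmv" -> "UNMV" -> "VMNU"
  "cptapa" -> "cpta" -> "atpc" -> "ATPC" -> "CPTA"
  "ypi" -> "ypi" -> "ipy" -> "IPY" -> "YPI"
  "gtyysknwktmf" -> "gtyy" -> "yytg" -> "YYTG" -> "GTYY"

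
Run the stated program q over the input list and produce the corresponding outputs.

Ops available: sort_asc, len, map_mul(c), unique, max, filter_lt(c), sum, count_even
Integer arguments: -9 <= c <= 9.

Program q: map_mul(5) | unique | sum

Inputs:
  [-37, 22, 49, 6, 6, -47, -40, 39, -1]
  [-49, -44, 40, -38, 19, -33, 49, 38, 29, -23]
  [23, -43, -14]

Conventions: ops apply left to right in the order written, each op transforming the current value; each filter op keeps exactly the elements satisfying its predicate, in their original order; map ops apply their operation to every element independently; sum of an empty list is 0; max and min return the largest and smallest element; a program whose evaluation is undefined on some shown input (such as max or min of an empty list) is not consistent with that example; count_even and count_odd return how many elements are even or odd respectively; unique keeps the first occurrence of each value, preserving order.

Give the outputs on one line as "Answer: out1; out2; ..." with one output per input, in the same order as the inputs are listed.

-45; -60; -170

Execution, op by op:
  [-37, 22, 49, 6, 6, -47, -40, 39, -1] -> [-185, 110, 245, 30, 30, -235, -200, 195, -5] -> [-185, 110, 245, 30, -235, -200, 195, -5] -> -45
  [-49, -44, 40, -38, 19, -33, 49, 38, 29, -23] -> [-245, -220, 200, -190, 95, -165, 245, 190, 145, -115] -> [-245, -220, 200, -190, 95, -165, 245, 190, 145, -115] -> -60
  [23, -43, -14] -> [115, -215, -70] -> [115, -215, -70] -> -170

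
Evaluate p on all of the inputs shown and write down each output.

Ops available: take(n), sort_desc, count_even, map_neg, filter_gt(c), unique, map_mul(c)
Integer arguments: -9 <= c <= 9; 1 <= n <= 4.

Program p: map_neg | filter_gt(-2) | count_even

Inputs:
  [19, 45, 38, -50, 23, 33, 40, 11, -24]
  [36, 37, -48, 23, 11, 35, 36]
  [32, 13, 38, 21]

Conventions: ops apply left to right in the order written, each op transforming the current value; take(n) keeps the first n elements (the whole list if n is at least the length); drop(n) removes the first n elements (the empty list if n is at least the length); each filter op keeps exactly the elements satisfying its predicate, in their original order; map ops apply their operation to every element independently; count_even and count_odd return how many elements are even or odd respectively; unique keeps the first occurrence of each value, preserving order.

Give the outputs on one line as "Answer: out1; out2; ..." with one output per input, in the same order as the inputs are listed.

2; 1; 0

Execution, op by op:
  [19, 45, 38, -50, 23, 33, 40, 11, -24] -> [-19, -45, -38, 50, -23, -33, -40, -11, 24] -> [50, 24] -> 2
  [36, 37, -48, 23, 11, 35, 36] -> [-36, -37, 48, -23, -11, -35, -36] -> [48] -> 1
  [32, 13, 38, 21] -> [-32, -13, -38, -21] -> [] -> 0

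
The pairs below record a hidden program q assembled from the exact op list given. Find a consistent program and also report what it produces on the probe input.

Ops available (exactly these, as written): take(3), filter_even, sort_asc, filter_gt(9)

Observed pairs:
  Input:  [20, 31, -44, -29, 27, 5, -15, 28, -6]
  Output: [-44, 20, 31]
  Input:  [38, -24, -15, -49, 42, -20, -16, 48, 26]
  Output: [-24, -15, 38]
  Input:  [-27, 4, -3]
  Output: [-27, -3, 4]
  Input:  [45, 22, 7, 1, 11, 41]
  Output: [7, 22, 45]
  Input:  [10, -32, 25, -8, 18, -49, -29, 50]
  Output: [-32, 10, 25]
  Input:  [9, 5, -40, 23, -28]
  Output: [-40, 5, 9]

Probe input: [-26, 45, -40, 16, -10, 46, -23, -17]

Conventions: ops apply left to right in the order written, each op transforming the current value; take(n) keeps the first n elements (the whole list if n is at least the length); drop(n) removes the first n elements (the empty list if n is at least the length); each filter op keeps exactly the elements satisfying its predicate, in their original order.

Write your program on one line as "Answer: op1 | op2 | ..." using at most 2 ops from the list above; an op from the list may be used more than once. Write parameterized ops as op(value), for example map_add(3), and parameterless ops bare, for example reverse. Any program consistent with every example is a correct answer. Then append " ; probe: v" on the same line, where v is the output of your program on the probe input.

take(3) | sort_asc ; probe: [-40, -26, 45]

Check, running the answer program on each example:
  [20, 31, -44, -29, 27, 5, -15, 28, -6] -> [20, 31, -44] -> [-44, 20, 31]
  [38, -24, -15, -49, 42, -20, -16, 48, 26] -> [38, -24, -15] -> [-24, -15, 38]
  [-27, 4, -3] -> [-27, 4, -3] -> [-27, -3, 4]
  [45, 22, 7, 1, 11, 41] -> [45, 22, 7] -> [7, 22, 45]
  [10, -32, 25, -8, 18, -49, -29, 50] -> [10, -32, 25] -> [-32, 10, 25]
  [9, 5, -40, 23, -28] -> [9, 5, -40] -> [-40, 5, 9]
  probe: [-26, 45, -40, 16, -10, 46, -23, -17] -> [-26, 45, -40] -> [-40, -26, 45]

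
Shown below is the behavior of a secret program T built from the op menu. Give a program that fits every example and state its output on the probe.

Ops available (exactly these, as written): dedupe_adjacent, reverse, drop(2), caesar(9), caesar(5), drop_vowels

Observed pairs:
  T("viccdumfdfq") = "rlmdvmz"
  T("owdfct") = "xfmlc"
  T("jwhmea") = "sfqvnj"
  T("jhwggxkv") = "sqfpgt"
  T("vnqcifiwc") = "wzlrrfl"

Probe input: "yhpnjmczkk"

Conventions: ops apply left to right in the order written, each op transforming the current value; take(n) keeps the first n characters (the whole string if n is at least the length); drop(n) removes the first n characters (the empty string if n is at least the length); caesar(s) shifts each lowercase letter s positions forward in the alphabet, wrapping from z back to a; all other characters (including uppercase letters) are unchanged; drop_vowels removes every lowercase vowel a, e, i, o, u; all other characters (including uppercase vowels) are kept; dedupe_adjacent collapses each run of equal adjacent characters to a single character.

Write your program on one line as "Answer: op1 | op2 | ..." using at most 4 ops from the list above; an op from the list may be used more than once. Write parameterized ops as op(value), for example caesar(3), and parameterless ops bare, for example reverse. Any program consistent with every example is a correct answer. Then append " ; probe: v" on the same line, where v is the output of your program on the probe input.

dedupe_adjacent | caesar(9) | drop_vowels ; probe: "hqywsvlt"

Check, running the answer program on each example:
  "viccdumfdfq" -> "vicdumfdfq" -> "erlmdvomoz" -> "rlmdvmz"
  "owdfct" -> "owdfct" -> "xfmolc" -> "xfmlc"
  "jwhmea" -> "jwhmea" -> "sfqvnj" -> "sfqvnj"
  "jhwggxkv" -> "jhwgxkv" -> "sqfpgte" -> "sqfpgt"
  "vnqcifiwc" -> "vnqcifiwc" -> "ewzlrorfl" -> "wzlrrfl"
  probe: "yhpnjmczkk" -> "yhpnjmczk" -> "hqywsvlit" -> "hqywsvlt"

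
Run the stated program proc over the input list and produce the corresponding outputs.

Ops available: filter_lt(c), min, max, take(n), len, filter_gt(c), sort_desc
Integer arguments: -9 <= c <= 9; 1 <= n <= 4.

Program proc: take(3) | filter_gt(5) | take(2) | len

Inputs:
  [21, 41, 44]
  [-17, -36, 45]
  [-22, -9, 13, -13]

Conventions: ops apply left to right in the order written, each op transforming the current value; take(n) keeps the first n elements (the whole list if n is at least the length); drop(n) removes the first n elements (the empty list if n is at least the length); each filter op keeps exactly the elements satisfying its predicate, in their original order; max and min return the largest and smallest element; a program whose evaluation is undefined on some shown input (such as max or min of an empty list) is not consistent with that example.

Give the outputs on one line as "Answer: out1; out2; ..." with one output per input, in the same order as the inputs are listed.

2; 1; 1

Execution, op by op:
  [21, 41, 44] -> [21, 41, 44] -> [21, 41, 44] -> [21, 41] -> 2
  [-17, -36, 45] -> [-17, -36, 45] -> [45] -> [45] -> 1
  [-22, -9, 13, -13] -> [-22, -9, 13] -> [13] -> [13] -> 1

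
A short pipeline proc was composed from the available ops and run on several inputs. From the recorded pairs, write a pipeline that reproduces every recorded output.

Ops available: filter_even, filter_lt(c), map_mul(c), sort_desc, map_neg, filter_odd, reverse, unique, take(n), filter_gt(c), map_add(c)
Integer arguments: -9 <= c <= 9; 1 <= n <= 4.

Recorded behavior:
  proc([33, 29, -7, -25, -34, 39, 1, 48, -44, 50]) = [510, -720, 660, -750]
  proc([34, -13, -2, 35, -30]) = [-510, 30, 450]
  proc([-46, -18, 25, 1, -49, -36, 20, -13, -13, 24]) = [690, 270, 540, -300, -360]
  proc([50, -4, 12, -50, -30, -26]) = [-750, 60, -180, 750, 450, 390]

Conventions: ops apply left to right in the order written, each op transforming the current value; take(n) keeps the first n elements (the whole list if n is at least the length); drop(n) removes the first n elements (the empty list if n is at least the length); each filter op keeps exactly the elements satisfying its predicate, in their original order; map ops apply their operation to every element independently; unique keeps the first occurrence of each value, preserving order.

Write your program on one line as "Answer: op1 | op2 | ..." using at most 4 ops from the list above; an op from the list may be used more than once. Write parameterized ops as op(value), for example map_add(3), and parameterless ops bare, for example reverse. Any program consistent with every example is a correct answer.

filter_even | map_mul(3) | map_mul(5) | map_neg

Check, running the answer program on each example:
  [33, 29, -7, -25, -34, 39, 1, 48, -44, 50] -> [-34, 48, -44, 50] -> [-102, 144, -132, 150] -> [-510, 720, -660, 750] -> [510, -720, 660, -750]
  [34, -13, -2, 35, -30] -> [34, -2, -30] -> [102, -6, -90] -> [510, -30, -450] -> [-510, 30, 450]
  [-46, -18, 25, 1, -49, -36, 20, -13, -13, 24] -> [-46, -18, -36, 20, 24] -> [-138, -54, -108, 60, 72] -> [-690, -270, -540, 300, 360] -> [690, 270, 540, -300, -360]
  [50, -4, 12, -50, -30, -26] -> [50, -4, 12, -50, -30, -26] -> [150, -12, 36, -150, -90, -78] -> [750, -60, 180, -750, -450, -390] -> [-750, 60, -180, 750, 450, 390]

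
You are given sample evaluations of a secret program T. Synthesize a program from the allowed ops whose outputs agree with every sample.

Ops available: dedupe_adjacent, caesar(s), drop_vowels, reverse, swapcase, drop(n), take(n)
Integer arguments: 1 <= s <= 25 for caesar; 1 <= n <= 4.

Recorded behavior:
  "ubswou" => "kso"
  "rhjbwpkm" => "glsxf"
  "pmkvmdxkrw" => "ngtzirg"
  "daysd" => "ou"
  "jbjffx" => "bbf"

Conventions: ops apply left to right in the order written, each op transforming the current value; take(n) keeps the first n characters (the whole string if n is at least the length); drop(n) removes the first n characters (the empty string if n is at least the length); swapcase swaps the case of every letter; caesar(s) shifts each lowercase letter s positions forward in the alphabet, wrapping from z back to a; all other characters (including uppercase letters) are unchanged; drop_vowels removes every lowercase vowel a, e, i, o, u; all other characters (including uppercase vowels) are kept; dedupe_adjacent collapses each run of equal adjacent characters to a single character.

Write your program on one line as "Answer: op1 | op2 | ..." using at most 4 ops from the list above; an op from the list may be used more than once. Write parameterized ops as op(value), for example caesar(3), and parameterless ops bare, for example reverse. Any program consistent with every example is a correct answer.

drop(2) | reverse | caesar(22) | drop(1)

Check, running the answer program on each example:
  "ubswou" -> "swou" -> "uows" -> "qkso" -> "kso"
  "rhjbwpkm" -> "jbwpkm" -> "mkpwbj" -> "iglsxf" -> "glsxf"
  "pmkvmdxkrw" -> "kvmdxkrw" -> "wrkxdmvk" -> "sngtzirg" -> "ngtzirg"
  "daysd" -> "ysd" -> "dsy" -> "zou" -> "ou"
  "jbjffx" -> "jffx" -> "xffj" -> "tbbf" -> "bbf"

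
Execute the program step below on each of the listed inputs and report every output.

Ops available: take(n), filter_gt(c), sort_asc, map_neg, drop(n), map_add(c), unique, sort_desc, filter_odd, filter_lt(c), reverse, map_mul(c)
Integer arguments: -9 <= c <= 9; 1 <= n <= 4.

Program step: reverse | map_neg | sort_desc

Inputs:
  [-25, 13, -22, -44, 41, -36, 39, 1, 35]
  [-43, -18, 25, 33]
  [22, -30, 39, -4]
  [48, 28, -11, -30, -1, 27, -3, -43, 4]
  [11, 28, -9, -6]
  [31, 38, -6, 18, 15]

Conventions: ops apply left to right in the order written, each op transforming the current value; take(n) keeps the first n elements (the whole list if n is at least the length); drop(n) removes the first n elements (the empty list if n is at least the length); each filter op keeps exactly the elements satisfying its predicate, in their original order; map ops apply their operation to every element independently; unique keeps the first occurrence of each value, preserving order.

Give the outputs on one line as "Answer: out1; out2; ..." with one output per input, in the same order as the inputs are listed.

Execution, op by op:
  [-25, 13, -22, -44, 41, -36, 39, 1, 35] -> [35, 1, 39, -36, 41, -44, -22, 13, -25] -> [-35, -1, -39, 36, -41, 44, 22, -13, 25] -> [44, 36, 25, 22, -1, -13, -35, -39, -41]
  [-43, -18, 25, 33] -> [33, 25, -18, -43] -> [-33, -25, 18, 43] -> [43, 18, -25, -33]
  [22, -30, 39, -4] -> [-4, 39, -30, 22] -> [4, -39, 30, -22] -> [30, 4, -22, -39]
  [48, 28, -11, -30, -1, 27, -3, -43, 4] -> [4, -43, -3, 27, -1, -30, -11, 28, 48] -> [-4, 43, 3, -27, 1, 30, 11, -28, -48] -> [43, 30, 11, 3, 1, -4, -27, -28, -48]
  [11, 28, -9, -6] -> [-6, -9, 28, 11] -> [6, 9, -28, -11] -> [9, 6, -11, -28]
  [31, 38, -6, 18, 15] -> [15, 18, -6, 38, 31] -> [-15, -18, 6, -38, -31] -> [6, -15, -18, -31, -38]

[44, 36, 25, 22, -1, -13, -35, -39, -41]; [43, 18, -25, -33]; [30, 4, -22, -39]; [43, 30, 11, 3, 1, -4, -27, -28, -48]; [9, 6, -11, -28]; [6, -15, -18, -31, -38]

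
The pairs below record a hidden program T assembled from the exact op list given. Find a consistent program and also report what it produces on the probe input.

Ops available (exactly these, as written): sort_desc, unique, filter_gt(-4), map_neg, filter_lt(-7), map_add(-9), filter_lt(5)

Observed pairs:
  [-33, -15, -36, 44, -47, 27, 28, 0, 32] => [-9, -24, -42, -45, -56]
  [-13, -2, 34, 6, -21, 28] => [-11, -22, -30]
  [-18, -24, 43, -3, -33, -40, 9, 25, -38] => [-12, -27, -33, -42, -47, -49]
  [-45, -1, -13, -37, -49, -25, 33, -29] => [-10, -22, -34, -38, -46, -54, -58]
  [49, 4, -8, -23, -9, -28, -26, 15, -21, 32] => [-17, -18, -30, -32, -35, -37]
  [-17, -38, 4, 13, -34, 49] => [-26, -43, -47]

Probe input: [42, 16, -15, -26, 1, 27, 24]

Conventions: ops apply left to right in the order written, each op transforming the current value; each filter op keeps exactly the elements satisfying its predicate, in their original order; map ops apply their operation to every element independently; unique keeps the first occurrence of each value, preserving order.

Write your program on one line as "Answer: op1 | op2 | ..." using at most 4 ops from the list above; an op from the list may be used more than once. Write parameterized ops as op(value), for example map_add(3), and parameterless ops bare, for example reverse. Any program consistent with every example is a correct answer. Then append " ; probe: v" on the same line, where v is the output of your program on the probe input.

map_add(-9) | sort_desc | filter_lt(-7) ; probe: [-8, -24, -35]

Check, running the answer program on each example:
  [-33, -15, -36, 44, -47, 27, 28, 0, 32] -> [-42, -24, -45, 35, -56, 18, 19, -9, 23] -> [35, 23, 19, 18, -9, -24, -42, -45, -56] -> [-9, -24, -42, -45, -56]
  [-13, -2, 34, 6, -21, 28] -> [-22, -11, 25, -3, -30, 19] -> [25, 19, -3, -11, -22, -30] -> [-11, -22, -30]
  [-18, -24, 43, -3, -33, -40, 9, 25, -38] -> [-27, -33, 34, -12, -42, -49, 0, 16, -47] -> [34, 16, 0, -12, -27, -33, -42, -47, -49] -> [-12, -27, -33, -42, -47, -49]
  [-45, -1, -13, -37, -49, -25, 33, -29] -> [-54, -10, -22, -46, -58, -34, 24, -38] -> [24, -10, -22, -34, -38, -46, -54, -58] -> [-10, -22, -34, -38, -46, -54, -58]
  [49, 4, -8, -23, -9, -28, -26, 15, -21, 32] -> [40, -5, -17, -32, -18, -37, -35, 6, -30, 23] -> [40, 23, 6, -5, -17, -18, -30, -32, -35, -37] -> [-17, -18, -30, -32, -35, -37]
  [-17, -38, 4, 13, -34, 49] -> [-26, -47, -5, 4, -43, 40] -> [40, 4, -5, -26, -43, -47] -> [-26, -43, -47]
  probe: [42, 16, -15, -26, 1, 27, 24] -> [33, 7, -24, -35, -8, 18, 15] -> [33, 18, 15, 7, -8, -24, -35] -> [-8, -24, -35]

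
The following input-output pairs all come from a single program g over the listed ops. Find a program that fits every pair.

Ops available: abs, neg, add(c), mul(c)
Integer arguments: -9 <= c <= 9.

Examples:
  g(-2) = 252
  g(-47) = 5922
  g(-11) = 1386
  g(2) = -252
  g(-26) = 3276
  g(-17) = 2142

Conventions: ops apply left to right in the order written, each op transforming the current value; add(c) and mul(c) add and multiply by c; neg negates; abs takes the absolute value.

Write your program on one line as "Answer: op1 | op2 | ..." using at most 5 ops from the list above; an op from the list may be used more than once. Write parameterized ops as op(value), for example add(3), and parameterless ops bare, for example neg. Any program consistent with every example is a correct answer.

mul(-9) | mul(7) | mul(-2) | neg

Check, running the answer program on each example:
  -2 -> 18 -> 126 -> -252 -> 252
  -47 -> 423 -> 2961 -> -5922 -> 5922
  -11 -> 99 -> 693 -> -1386 -> 1386
  2 -> -18 -> -126 -> 252 -> -252
  -26 -> 234 -> 1638 -> -3276 -> 3276
  -17 -> 153 -> 1071 -> -2142 -> 2142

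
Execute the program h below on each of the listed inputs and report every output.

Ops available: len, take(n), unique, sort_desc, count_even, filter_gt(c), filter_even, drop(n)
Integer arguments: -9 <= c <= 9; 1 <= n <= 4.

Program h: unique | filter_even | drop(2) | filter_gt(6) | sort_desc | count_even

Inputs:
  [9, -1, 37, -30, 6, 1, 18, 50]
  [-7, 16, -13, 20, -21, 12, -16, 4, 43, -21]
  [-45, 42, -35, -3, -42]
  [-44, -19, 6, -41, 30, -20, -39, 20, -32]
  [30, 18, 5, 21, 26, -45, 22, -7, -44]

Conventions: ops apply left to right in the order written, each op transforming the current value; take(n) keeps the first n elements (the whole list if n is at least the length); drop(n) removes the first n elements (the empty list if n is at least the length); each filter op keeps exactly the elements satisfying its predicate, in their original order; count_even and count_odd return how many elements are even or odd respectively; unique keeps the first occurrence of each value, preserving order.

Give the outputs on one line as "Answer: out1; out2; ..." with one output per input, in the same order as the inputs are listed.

Execution, op by op:
  [9, -1, 37, -30, 6, 1, 18, 50] -> [9, -1, 37, -30, 6, 1, 18, 50] -> [-30, 6, 18, 50] -> [18, 50] -> [18, 50] -> [50, 18] -> 2
  [-7, 16, -13, 20, -21, 12, -16, 4, 43, -21] -> [-7, 16, -13, 20, -21, 12, -16, 4, 43] -> [16, 20, 12, -16, 4] -> [12, -16, 4] -> [12] -> [12] -> 1
  [-45, 42, -35, -3, -42] -> [-45, 42, -35, -3, -42] -> [42, -42] -> [] -> [] -> [] -> 0
  [-44, -19, 6, -41, 30, -20, -39, 20, -32] -> [-44, -19, 6, -41, 30, -20, -39, 20, -32] -> [-44, 6, 30, -20, 20, -32] -> [30, -20, 20, -32] -> [30, 20] -> [30, 20] -> 2
  [30, 18, 5, 21, 26, -45, 22, -7, -44] -> [30, 18, 5, 21, 26, -45, 22, -7, -44] -> [30, 18, 26, 22, -44] -> [26, 22, -44] -> [26, 22] -> [26, 22] -> 2

2; 1; 0; 2; 2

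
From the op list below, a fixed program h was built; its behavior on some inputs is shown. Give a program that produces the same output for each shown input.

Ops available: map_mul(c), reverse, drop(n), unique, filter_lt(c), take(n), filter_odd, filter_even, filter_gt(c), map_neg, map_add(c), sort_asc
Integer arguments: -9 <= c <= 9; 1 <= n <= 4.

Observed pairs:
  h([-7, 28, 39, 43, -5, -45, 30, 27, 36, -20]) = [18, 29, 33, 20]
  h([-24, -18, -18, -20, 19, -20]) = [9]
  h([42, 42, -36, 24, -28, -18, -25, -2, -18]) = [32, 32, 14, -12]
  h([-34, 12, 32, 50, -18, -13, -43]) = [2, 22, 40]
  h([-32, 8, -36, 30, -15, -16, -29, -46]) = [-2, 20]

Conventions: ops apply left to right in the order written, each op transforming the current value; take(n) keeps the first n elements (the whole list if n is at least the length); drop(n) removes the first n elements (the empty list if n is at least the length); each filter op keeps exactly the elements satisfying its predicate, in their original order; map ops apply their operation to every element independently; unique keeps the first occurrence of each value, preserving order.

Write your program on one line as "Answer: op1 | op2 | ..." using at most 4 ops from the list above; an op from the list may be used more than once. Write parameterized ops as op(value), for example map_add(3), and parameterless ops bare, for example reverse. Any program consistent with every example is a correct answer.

filter_gt(-4) | map_add(-6) | map_add(-4) | take(4)

Check, running the answer program on each example:
  [-7, 28, 39, 43, -5, -45, 30, 27, 36, -20] -> [28, 39, 43, 30, 27, 36] -> [22, 33, 37, 24, 21, 30] -> [18, 29, 33, 20, 17, 26] -> [18, 29, 33, 20]
  [-24, -18, -18, -20, 19, -20] -> [19] -> [13] -> [9] -> [9]
  [42, 42, -36, 24, -28, -18, -25, -2, -18] -> [42, 42, 24, -2] -> [36, 36, 18, -8] -> [32, 32, 14, -12] -> [32, 32, 14, -12]
  [-34, 12, 32, 50, -18, -13, -43] -> [12, 32, 50] -> [6, 26, 44] -> [2, 22, 40] -> [2, 22, 40]
  [-32, 8, -36, 30, -15, -16, -29, -46] -> [8, 30] -> [2, 24] -> [-2, 20] -> [-2, 20]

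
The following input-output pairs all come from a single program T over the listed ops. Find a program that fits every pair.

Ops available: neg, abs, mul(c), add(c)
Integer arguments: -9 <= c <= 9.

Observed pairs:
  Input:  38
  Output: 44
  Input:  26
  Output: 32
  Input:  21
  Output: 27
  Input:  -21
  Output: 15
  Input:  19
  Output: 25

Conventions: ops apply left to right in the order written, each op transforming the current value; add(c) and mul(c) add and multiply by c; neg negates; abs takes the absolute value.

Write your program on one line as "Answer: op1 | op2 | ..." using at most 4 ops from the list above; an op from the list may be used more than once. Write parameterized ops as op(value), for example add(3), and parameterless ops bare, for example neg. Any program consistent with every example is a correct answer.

add(6) | neg | abs

Check, running the answer program on each example:
  38 -> 44 -> -44 -> 44
  26 -> 32 -> -32 -> 32
  21 -> 27 -> -27 -> 27
  -21 -> -15 -> 15 -> 15
  19 -> 25 -> -25 -> 25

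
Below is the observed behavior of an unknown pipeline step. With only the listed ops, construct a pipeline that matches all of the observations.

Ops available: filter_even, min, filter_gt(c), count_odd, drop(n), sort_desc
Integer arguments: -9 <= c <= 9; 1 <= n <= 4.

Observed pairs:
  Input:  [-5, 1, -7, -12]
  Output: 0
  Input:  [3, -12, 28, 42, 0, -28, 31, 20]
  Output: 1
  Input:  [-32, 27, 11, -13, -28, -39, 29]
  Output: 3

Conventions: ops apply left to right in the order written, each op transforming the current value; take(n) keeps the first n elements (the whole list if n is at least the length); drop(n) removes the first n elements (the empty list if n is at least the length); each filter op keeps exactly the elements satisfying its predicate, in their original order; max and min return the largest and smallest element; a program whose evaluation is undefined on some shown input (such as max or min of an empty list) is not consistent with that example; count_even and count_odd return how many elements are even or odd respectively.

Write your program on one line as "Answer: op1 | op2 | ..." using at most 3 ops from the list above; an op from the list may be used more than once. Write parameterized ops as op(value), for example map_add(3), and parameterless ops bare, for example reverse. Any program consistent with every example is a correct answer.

filter_gt(5) | count_odd

Check, running the answer program on each example:
  [-5, 1, -7, -12] -> [] -> 0
  [3, -12, 28, 42, 0, -28, 31, 20] -> [28, 42, 31, 20] -> 1
  [-32, 27, 11, -13, -28, -39, 29] -> [27, 11, 29] -> 3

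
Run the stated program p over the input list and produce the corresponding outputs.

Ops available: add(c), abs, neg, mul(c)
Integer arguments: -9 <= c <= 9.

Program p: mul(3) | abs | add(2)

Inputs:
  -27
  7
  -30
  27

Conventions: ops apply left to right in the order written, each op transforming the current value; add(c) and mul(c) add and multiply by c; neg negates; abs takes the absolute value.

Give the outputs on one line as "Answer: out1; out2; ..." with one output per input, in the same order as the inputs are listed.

Execution, op by op:
  -27 -> -81 -> 81 -> 83
  7 -> 21 -> 21 -> 23
  -30 -> -90 -> 90 -> 92
  27 -> 81 -> 81 -> 83

83; 23; 92; 83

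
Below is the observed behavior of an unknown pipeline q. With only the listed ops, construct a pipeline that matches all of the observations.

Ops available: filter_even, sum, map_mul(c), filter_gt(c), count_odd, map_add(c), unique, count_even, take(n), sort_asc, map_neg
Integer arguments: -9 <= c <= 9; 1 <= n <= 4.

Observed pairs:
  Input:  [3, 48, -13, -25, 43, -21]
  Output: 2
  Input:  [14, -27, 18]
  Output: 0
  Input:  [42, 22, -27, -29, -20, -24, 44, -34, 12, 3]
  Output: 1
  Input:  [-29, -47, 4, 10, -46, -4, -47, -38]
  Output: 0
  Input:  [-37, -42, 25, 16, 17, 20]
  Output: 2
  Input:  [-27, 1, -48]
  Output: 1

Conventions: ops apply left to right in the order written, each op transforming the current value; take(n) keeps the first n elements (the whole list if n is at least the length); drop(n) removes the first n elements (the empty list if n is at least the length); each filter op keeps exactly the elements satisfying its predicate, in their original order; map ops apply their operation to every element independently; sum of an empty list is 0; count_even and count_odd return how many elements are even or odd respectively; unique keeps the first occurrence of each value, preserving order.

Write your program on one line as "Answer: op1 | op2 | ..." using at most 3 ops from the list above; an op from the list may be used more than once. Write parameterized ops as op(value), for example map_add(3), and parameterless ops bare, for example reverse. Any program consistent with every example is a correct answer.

filter_gt(-6) | sort_asc | count_odd

Check, running the answer program on each example:
  [3, 48, -13, -25, 43, -21] -> [3, 48, 43] -> [3, 43, 48] -> 2
  [14, -27, 18] -> [14, 18] -> [14, 18] -> 0
  [42, 22, -27, -29, -20, -24, 44, -34, 12, 3] -> [42, 22, 44, 12, 3] -> [3, 12, 22, 42, 44] -> 1
  [-29, -47, 4, 10, -46, -4, -47, -38] -> [4, 10, -4] -> [-4, 4, 10] -> 0
  [-37, -42, 25, 16, 17, 20] -> [25, 16, 17, 20] -> [16, 17, 20, 25] -> 2
  [-27, 1, -48] -> [1] -> [1] -> 1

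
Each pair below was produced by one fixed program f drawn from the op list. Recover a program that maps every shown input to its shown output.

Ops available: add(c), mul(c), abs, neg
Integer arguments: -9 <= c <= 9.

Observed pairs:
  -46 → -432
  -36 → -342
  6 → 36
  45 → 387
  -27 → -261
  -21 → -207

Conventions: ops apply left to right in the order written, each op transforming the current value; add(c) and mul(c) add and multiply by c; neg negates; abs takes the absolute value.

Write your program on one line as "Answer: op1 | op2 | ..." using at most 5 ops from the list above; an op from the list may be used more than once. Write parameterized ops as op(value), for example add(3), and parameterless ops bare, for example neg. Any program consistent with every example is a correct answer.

add(-2) | mul(3) | neg | mul(-3)

Check, running the answer program on each example:
  -46 -> -48 -> -144 -> 144 -> -432
  -36 -> -38 -> -114 -> 114 -> -342
  6 -> 4 -> 12 -> -12 -> 36
  45 -> 43 -> 129 -> -129 -> 387
  -27 -> -29 -> -87 -> 87 -> -261
  -21 -> -23 -> -69 -> 69 -> -207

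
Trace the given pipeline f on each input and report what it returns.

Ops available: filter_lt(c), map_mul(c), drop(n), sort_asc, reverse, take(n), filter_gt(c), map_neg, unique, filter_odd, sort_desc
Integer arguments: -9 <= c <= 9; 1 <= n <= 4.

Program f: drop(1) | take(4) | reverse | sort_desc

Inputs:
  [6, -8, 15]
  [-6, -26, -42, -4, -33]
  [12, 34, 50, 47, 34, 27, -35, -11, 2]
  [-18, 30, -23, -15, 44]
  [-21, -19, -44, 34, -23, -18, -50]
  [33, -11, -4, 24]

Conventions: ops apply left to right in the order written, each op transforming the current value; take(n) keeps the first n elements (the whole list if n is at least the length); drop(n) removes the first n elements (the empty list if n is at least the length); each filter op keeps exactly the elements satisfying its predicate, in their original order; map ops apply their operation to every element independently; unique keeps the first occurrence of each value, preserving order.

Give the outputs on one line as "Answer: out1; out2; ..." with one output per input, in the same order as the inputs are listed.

[15, -8]; [-4, -26, -33, -42]; [50, 47, 34, 34]; [44, 30, -15, -23]; [34, -19, -23, -44]; [24, -4, -11]

Execution, op by op:
  [6, -8, 15] -> [-8, 15] -> [-8, 15] -> [15, -8] -> [15, -8]
  [-6, -26, -42, -4, -33] -> [-26, -42, -4, -33] -> [-26, -42, -4, -33] -> [-33, -4, -42, -26] -> [-4, -26, -33, -42]
  [12, 34, 50, 47, 34, 27, -35, -11, 2] -> [34, 50, 47, 34, 27, -35, -11, 2] -> [34, 50, 47, 34] -> [34, 47, 50, 34] -> [50, 47, 34, 34]
  [-18, 30, -23, -15, 44] -> [30, -23, -15, 44] -> [30, -23, -15, 44] -> [44, -15, -23, 30] -> [44, 30, -15, -23]
  [-21, -19, -44, 34, -23, -18, -50] -> [-19, -44, 34, -23, -18, -50] -> [-19, -44, 34, -23] -> [-23, 34, -44, -19] -> [34, -19, -23, -44]
  [33, -11, -4, 24] -> [-11, -4, 24] -> [-11, -4, 24] -> [24, -4, -11] -> [24, -4, -11]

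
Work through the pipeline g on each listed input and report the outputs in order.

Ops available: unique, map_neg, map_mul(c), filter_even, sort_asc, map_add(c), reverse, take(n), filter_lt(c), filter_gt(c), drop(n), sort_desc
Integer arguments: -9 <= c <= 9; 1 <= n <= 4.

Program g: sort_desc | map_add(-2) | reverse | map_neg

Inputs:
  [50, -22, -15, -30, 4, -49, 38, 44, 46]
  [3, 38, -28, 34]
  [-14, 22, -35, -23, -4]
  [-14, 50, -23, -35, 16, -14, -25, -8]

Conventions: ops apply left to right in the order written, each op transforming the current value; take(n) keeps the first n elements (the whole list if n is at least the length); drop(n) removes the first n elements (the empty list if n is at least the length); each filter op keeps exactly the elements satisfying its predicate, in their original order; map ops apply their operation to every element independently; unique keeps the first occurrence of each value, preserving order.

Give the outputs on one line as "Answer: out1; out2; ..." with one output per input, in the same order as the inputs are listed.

Execution, op by op:
  [50, -22, -15, -30, 4, -49, 38, 44, 46] -> [50, 46, 44, 38, 4, -15, -22, -30, -49] -> [48, 44, 42, 36, 2, -17, -24, -32, -51] -> [-51, -32, -24, -17, 2, 36, 42, 44, 48] -> [51, 32, 24, 17, -2, -36, -42, -44, -48]
  [3, 38, -28, 34] -> [38, 34, 3, -28] -> [36, 32, 1, -30] -> [-30, 1, 32, 36] -> [30, -1, -32, -36]
  [-14, 22, -35, -23, -4] -> [22, -4, -14, -23, -35] -> [20, -6, -16, -25, -37] -> [-37, -25, -16, -6, 20] -> [37, 25, 16, 6, -20]
  [-14, 50, -23, -35, 16, -14, -25, -8] -> [50, 16, -8, -14, -14, -23, -25, -35] -> [48, 14, -10, -16, -16, -25, -27, -37] -> [-37, -27, -25, -16, -16, -10, 14, 48] -> [37, 27, 25, 16, 16, 10, -14, -48]

[51, 32, 24, 17, -2, -36, -42, -44, -48]; [30, -1, -32, -36]; [37, 25, 16, 6, -20]; [37, 27, 25, 16, 16, 10, -14, -48]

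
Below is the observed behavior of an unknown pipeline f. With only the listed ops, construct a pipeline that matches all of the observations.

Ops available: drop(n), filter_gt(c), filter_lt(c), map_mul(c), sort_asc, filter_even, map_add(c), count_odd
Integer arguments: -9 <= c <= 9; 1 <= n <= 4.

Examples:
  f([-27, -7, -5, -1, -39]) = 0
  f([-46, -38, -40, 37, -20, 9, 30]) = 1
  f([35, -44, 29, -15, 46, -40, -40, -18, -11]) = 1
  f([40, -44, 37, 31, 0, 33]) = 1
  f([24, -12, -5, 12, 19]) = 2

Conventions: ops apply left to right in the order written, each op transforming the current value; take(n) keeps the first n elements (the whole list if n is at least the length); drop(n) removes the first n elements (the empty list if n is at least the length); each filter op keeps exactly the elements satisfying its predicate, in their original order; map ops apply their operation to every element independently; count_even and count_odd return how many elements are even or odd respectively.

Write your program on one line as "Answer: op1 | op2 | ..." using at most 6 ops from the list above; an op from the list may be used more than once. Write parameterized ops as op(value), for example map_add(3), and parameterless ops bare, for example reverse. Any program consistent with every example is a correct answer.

map_add(-9) | filter_gt(2) | map_mul(7) | map_add(-6) | count_odd

Check, running the answer program on each example:
  [-27, -7, -5, -1, -39] -> [-36, -16, -14, -10, -48] -> [] -> [] -> [] -> 0
  [-46, -38, -40, 37, -20, 9, 30] -> [-55, -47, -49, 28, -29, 0, 21] -> [28, 21] -> [196, 147] -> [190, 141] -> 1
  [35, -44, 29, -15, 46, -40, -40, -18, -11] -> [26, -53, 20, -24, 37, -49, -49, -27, -20] -> [26, 20, 37] -> [182, 140, 259] -> [176, 134, 253] -> 1
  [40, -44, 37, 31, 0, 33] -> [31, -53, 28, 22, -9, 24] -> [31, 28, 22, 24] -> [217, 196, 154, 168] -> [211, 190, 148, 162] -> 1
  [24, -12, -5, 12, 19] -> [15, -21, -14, 3, 10] -> [15, 3, 10] -> [105, 21, 70] -> [99, 15, 64] -> 2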